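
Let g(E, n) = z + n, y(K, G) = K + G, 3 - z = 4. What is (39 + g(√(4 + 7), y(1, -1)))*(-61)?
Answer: -2318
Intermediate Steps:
z = -1 (z = 3 - 1*4 = 3 - 4 = -1)
y(K, G) = G + K
g(E, n) = -1 + n
(39 + g(√(4 + 7), y(1, -1)))*(-61) = (39 + (-1 + (-1 + 1)))*(-61) = (39 + (-1 + 0))*(-61) = (39 - 1)*(-61) = 38*(-61) = -2318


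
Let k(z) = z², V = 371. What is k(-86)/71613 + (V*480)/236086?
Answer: 7249467548/8453413359 ≈ 0.85758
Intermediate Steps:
k(-86)/71613 + (V*480)/236086 = (-86)²/71613 + (371*480)/236086 = 7396*(1/71613) + 178080*(1/236086) = 7396/71613 + 89040/118043 = 7249467548/8453413359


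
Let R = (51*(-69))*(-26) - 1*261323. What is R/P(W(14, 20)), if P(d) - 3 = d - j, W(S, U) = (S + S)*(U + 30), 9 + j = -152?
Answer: -169829/1564 ≈ -108.59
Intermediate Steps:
j = -161 (j = -9 - 152 = -161)
W(S, U) = 2*S*(30 + U) (W(S, U) = (2*S)*(30 + U) = 2*S*(30 + U))
P(d) = 164 + d (P(d) = 3 + (d - 1*(-161)) = 3 + (d + 161) = 3 + (161 + d) = 164 + d)
R = -169829 (R = -3519*(-26) - 261323 = 91494 - 261323 = -169829)
R/P(W(14, 20)) = -169829/(164 + 2*14*(30 + 20)) = -169829/(164 + 2*14*50) = -169829/(164 + 1400) = -169829/1564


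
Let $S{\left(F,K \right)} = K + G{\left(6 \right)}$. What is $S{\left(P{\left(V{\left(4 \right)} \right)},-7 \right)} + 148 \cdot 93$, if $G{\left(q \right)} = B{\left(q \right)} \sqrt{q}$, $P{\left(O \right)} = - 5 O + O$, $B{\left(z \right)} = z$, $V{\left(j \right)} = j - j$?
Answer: $13757 + 6 \sqrt{6} \approx 13772.0$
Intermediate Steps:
$V{\left(j \right)} = 0$
$P{\left(O \right)} = - 4 O$
$G{\left(q \right)} = q^{\frac{3}{2}}$ ($G{\left(q \right)} = q \sqrt{q} = q^{\frac{3}{2}}$)
$S{\left(F,K \right)} = K + 6 \sqrt{6}$ ($S{\left(F,K \right)} = K + 6^{\frac{3}{2}} = K + 6 \sqrt{6}$)
$S{\left(P{\left(V{\left(4 \right)} \right)},-7 \right)} + 148 \cdot 93 = \left(-7 + 6 \sqrt{6}\right) + 148 \cdot 93 = \left(-7 + 6 \sqrt{6}\right) + 13764 = 13757 + 6 \sqrt{6}$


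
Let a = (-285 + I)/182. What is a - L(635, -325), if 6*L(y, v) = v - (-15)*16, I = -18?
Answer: 3413/273 ≈ 12.502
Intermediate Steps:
L(y, v) = 40 + v/6 (L(y, v) = (v - (-15)*16)/6 = (v - 1*(-240))/6 = (v + 240)/6 = (240 + v)/6 = 40 + v/6)
a = -303/182 (a = (-285 - 18)/182 = -303*1/182 = -303/182 ≈ -1.6648)
a - L(635, -325) = -303/182 - (40 + (1/6)*(-325)) = -303/182 - (40 - 325/6) = -303/182 - 1*(-85/6) = -303/182 + 85/6 = 3413/273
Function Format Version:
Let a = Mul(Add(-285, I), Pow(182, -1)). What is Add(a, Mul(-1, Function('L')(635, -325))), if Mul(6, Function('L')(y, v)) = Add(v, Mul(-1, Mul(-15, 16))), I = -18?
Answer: Rational(3413, 273) ≈ 12.502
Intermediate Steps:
Function('L')(y, v) = Add(40, Mul(Rational(1, 6), v)) (Function('L')(y, v) = Mul(Rational(1, 6), Add(v, Mul(-1, Mul(-15, 16)))) = Mul(Rational(1, 6), Add(v, Mul(-1, -240))) = Mul(Rational(1, 6), Add(v, 240)) = Mul(Rational(1, 6), Add(240, v)) = Add(40, Mul(Rational(1, 6), v)))
a = Rational(-303, 182) (a = Mul(Add(-285, -18), Pow(182, -1)) = Mul(-303, Rational(1, 182)) = Rational(-303, 182) ≈ -1.6648)
Add(a, Mul(-1, Function('L')(635, -325))) = Add(Rational(-303, 182), Mul(-1, Add(40, Mul(Rational(1, 6), -325)))) = Add(Rational(-303, 182), Mul(-1, Add(40, Rational(-325, 6)))) = Add(Rational(-303, 182), Mul(-1, Rational(-85, 6))) = Add(Rational(-303, 182), Rational(85, 6)) = Rational(3413, 273)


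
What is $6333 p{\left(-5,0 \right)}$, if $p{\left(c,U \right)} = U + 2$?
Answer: $12666$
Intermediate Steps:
$p{\left(c,U \right)} = 2 + U$
$6333 p{\left(-5,0 \right)} = 6333 \left(2 + 0\right) = 6333 \cdot 2 = 12666$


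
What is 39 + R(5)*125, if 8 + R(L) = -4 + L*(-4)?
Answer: -3961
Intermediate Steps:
R(L) = -12 - 4*L (R(L) = -8 + (-4 + L*(-4)) = -8 + (-4 - 4*L) = -12 - 4*L)
39 + R(5)*125 = 39 + (-12 - 4*5)*125 = 39 + (-12 - 20)*125 = 39 - 32*125 = 39 - 4000 = -3961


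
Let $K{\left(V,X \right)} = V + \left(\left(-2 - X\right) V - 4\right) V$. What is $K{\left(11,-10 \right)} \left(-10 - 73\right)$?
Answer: $-77605$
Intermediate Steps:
$K{\left(V,X \right)} = V + V \left(-4 + V \left(-2 - X\right)\right)$ ($K{\left(V,X \right)} = V + \left(V \left(-2 - X\right) - 4\right) V = V + \left(-4 + V \left(-2 - X\right)\right) V = V + V \left(-4 + V \left(-2 - X\right)\right)$)
$K{\left(11,-10 \right)} \left(-10 - 73\right) = \left(-1\right) 11 \left(3 + 2 \cdot 11 + 11 \left(-10\right)\right) \left(-10 - 73\right) = \left(-1\right) 11 \left(3 + 22 - 110\right) \left(-83\right) = \left(-1\right) 11 \left(-85\right) \left(-83\right) = 935 \left(-83\right) = -77605$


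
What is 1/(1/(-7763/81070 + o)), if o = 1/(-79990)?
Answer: -31052172/324239465 ≈ -0.095769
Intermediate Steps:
o = -1/79990 ≈ -1.2502e-5
1/(1/(-7763/81070 + o)) = 1/(1/(-7763/81070 - 1/79990)) = 1/(1/(-31052172/324239465)) = 1/(-324239465/31052172) = -31052172/324239465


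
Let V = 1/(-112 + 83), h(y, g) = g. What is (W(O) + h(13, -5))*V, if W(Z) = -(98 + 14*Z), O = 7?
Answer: 201/29 ≈ 6.9310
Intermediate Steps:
W(Z) = -98 - 14*Z (W(Z) = -(98 + 14*Z) = -14*(7 + Z) = -98 - 14*Z)
V = -1/29 (V = 1/(-29) = -1/29 ≈ -0.034483)
(W(O) + h(13, -5))*V = ((-98 - 14*7) - 5)*(-1/29) = ((-98 - 98) - 5)*(-1/29) = (-196 - 5)*(-1/29) = -201*(-1/29) = 201/29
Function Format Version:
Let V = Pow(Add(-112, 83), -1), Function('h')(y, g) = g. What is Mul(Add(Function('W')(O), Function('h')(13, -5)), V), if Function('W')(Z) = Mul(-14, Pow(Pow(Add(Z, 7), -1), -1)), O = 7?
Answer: Rational(201, 29) ≈ 6.9310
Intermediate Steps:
Function('W')(Z) = Add(-98, Mul(-14, Z)) (Function('W')(Z) = Mul(-14, Pow(Pow(Add(7, Z), -1), -1)) = Mul(-14, Add(7, Z)) = Add(-98, Mul(-14, Z)))
V = Rational(-1, 29) (V = Pow(-29, -1) = Rational(-1, 29) ≈ -0.034483)
Mul(Add(Function('W')(O), Function('h')(13, -5)), V) = Mul(Add(Add(-98, Mul(-14, 7)), -5), Rational(-1, 29)) = Mul(Add(Add(-98, -98), -5), Rational(-1, 29)) = Mul(Add(-196, -5), Rational(-1, 29)) = Mul(-201, Rational(-1, 29)) = Rational(201, 29)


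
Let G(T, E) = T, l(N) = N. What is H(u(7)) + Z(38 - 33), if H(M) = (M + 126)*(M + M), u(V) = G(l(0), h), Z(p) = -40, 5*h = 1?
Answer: -40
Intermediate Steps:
h = 1/5 (h = (1/5)*1 = 1/5 ≈ 0.20000)
u(V) = 0
H(M) = 2*M*(126 + M) (H(M) = (126 + M)*(2*M) = 2*M*(126 + M))
H(u(7)) + Z(38 - 33) = 2*0*(126 + 0) - 40 = 2*0*126 - 40 = 0 - 40 = -40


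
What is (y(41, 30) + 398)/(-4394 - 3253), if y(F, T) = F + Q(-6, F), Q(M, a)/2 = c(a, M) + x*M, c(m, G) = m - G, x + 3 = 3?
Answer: -533/7647 ≈ -0.069700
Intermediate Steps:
x = 0 (x = -3 + 3 = 0)
Q(M, a) = -2*M + 2*a (Q(M, a) = 2*((a - M) + 0*M) = 2*((a - M) + 0) = 2*(a - M) = -2*M + 2*a)
y(F, T) = 12 + 3*F (y(F, T) = F + (-2*(-6) + 2*F) = F + (12 + 2*F) = 12 + 3*F)
(y(41, 30) + 398)/(-4394 - 3253) = ((12 + 3*41) + 398)/(-4394 - 3253) = ((12 + 123) + 398)/(-7647) = (135 + 398)*(-1/7647) = 533*(-1/7647) = -533/7647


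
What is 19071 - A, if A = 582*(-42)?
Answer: 43515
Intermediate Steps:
A = -24444
19071 - A = 19071 - 1*(-24444) = 19071 + 24444 = 43515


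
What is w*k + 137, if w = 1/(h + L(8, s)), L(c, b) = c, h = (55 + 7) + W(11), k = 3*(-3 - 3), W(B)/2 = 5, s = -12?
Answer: 5471/40 ≈ 136.77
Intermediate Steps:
W(B) = 10 (W(B) = 2*5 = 10)
k = -18 (k = 3*(-6) = -18)
h = 72 (h = (55 + 7) + 10 = 62 + 10 = 72)
w = 1/80 (w = 1/(72 + 8) = 1/80 ≈ 0.012500)
w*k + 137 = (1/80)*(-18) + 137 = -9/40 + 137 = 5471/40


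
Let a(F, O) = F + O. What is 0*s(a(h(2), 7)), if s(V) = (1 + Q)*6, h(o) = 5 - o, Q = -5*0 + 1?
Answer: 0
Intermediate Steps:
Q = 1 (Q = 0 + 1 = 1)
s(V) = 12 (s(V) = (1 + 1)*6 = 2*6 = 12)
0*s(a(h(2), 7)) = 0*12 = 0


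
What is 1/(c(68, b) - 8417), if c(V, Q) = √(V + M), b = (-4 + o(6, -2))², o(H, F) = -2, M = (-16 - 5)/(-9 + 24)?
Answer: -42085/354229112 - 3*√185/354229112 ≈ -0.00011892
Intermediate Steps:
M = -7/5 (M = -21/15 = -21*1/15 = -7/5 ≈ -1.4000)
b = 36 (b = (-4 - 2)² = (-6)² = 36)
c(V, Q) = √(-7/5 + V) (c(V, Q) = √(V - 7/5) = √(-7/5 + V))
1/(c(68, b) - 8417) = 1/(√(-35 + 25*68)/5 - 8417) = 1/(√(-35 + 1700)/5 - 8417) = 1/(√1665/5 - 8417) = 1/((3*√185)/5 - 8417) = 1/(3*√185/5 - 8417) = 1/(-8417 + 3*√185/5)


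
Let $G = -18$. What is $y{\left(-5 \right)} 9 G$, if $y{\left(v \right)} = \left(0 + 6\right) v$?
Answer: $4860$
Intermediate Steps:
$y{\left(v \right)} = 6 v$
$y{\left(-5 \right)} 9 G = 6 \left(-5\right) 9 \left(-18\right) = \left(-30\right) 9 \left(-18\right) = \left(-270\right) \left(-18\right) = 4860$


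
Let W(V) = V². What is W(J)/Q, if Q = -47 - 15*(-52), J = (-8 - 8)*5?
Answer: 6400/733 ≈ 8.7312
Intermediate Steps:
J = -80 (J = -16*5 = -80)
Q = 733 (Q = -47 + 780 = 733)
W(J)/Q = (-80)²/733 = 6400*(1/733) = 6400/733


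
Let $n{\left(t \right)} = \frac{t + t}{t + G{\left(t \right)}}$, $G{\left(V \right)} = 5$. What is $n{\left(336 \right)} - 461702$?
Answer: $- \frac{157439710}{341} \approx -4.617 \cdot 10^{5}$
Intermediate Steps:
$n{\left(t \right)} = \frac{2 t}{5 + t}$ ($n{\left(t \right)} = \frac{t + t}{t + 5} = \frac{2 t}{5 + t}$)
$n{\left(336 \right)} - 461702 = 2 \cdot 336 \frac{1}{5 + 336} - 461702 = 2 \cdot 336 \cdot \frac{1}{341} - 461702 = \frac{672}{341} - 461702 = - \frac{157439710}{341}$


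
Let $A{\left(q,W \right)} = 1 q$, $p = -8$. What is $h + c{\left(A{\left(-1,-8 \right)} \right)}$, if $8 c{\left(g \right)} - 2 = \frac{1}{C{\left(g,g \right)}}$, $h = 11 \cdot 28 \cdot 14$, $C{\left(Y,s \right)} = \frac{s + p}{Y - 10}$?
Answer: $\frac{310493}{72} \approx 4312.4$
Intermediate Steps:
$A{\left(q,W \right)} = q$
$C{\left(Y,s \right)} = \frac{-8 + s}{-10 + Y}$ ($C{\left(Y,s \right)} = \frac{s - 8}{Y - 10} = \frac{-8 + s}{-10 + Y}$)
$h = 4312$ ($h = 308 \cdot 14 = 4312$)
$c{\left(g \right)} = \frac{1}{4} + \frac{-10 + g}{8 \left(-8 + g\right)}$ ($c{\left(g \right)} = \frac{1}{4} + \frac{1}{8 \frac{-8 + g}{-10 + g}} = \frac{1}{4} + \frac{\frac{1}{-8 + g} \left(-10 + g\right)}{8} = \frac{1}{4} + \frac{-10 + g}{8 \left(-8 + g\right)}$)
$h + c{\left(A{\left(-1,-8 \right)} \right)} = 4312 + \frac{-26 + 3 \left(-1\right)}{8 \left(-8 - 1\right)} = 4312 + \frac{-26 - 3}{8 \left(-9\right)} = 4312 + \frac{1}{8} \left(- \frac{1}{9}\right) \left(-29\right) = 4312 + \frac{29}{72} = \frac{310493}{72}$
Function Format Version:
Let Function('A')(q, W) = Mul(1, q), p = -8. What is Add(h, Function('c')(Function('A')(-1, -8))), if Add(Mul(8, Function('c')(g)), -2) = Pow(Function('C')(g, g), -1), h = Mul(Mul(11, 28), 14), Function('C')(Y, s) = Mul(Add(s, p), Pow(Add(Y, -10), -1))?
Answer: Rational(310493, 72) ≈ 4312.4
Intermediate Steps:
Function('A')(q, W) = q
Function('C')(Y, s) = Mul(Pow(Add(-10, Y), -1), Add(-8, s)) (Function('C')(Y, s) = Mul(Add(s, -8), Pow(Add(Y, -10), -1)) = Mul(Add(-8, s), Pow(Add(-10, Y), -1)) = Mul(Pow(Add(-10, Y), -1), Add(-8, s)))
h = 4312 (h = Mul(308, 14) = 4312)
Function('c')(g) = Add(Rational(1, 4), Mul(Rational(1, 8), Pow(Add(-8, g), -1), Add(-10, g))) (Function('c')(g) = Add(Rational(1, 4), Mul(Rational(1, 8), Pow(Mul(Pow(Add(-10, g), -1), Add(-8, g)), -1))) = Add(Rational(1, 4), Mul(Rational(1, 8), Mul(Pow(Add(-8, g), -1), Add(-10, g)))) = Add(Rational(1, 4), Mul(Rational(1, 8), Pow(Add(-8, g), -1), Add(-10, g))))
Add(h, Function('c')(Function('A')(-1, -8))) = Add(4312, Mul(Rational(1, 8), Pow(Add(-8, -1), -1), Add(-26, Mul(3, -1)))) = Add(4312, Mul(Rational(1, 8), Pow(-9, -1), Add(-26, -3))) = Add(4312, Mul(Rational(1, 8), Rational(-1, 9), -29)) = Add(4312, Rational(29, 72)) = Rational(310493, 72)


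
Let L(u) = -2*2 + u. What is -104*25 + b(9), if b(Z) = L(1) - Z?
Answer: -2612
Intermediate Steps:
L(u) = -4 + u
b(Z) = -3 - Z (b(Z) = (-4 + 1) - Z = -3 - Z)
-104*25 + b(9) = -104*25 + (-3 - 1*9) = -2600 + (-3 - 9) = -2600 - 12 = -2612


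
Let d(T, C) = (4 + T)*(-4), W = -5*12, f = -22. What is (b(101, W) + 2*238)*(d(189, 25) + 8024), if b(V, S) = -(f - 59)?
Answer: 4039364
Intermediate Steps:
W = -60
d(T, C) = -16 - 4*T
b(V, S) = 81 (b(V, S) = -(-22 - 59) = -1*(-81) = 81)
(b(101, W) + 2*238)*(d(189, 25) + 8024) = (81 + 2*238)*((-16 - 4*189) + 8024) = (81 + 476)*((-16 - 756) + 8024) = 557*(-772 + 8024) = 557*7252 = 4039364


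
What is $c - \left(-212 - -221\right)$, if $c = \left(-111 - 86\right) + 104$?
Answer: $-102$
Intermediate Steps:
$c = -93$ ($c = -197 + 104 = -93$)
$c - \left(-212 - -221\right) = -93 - \left(-212 - -221\right) = -93 - \left(-212 + 221\right) = -93 - 9 = -102$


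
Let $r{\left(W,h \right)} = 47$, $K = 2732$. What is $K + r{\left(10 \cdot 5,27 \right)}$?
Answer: $2779$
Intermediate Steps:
$K + r{\left(10 \cdot 5,27 \right)} = 2732 + 47 = 2779$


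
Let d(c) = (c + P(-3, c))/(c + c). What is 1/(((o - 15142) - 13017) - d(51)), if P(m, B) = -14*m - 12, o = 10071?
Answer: -34/615019 ≈ -5.5283e-5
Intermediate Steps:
P(m, B) = -12 - 14*m
d(c) = (30 + c)/(2*c) (d(c) = (c + (-12 - 14*(-3)))/(c + c) = (c + (-12 + 42))/((2*c)) = (c + 30)*(1/(2*c)) = (30 + c)*(1/(2*c)) = (30 + c)/(2*c))
1/(((o - 15142) - 13017) - d(51)) = 1/(((10071 - 15142) - 13017) - (30 + 51)/(2*51)) = 1/((-5071 - 13017) - 81/(2*51)) = 1/(-18088 - 1*27/34) = 1/(-18088 - 27/34) = 1/(-615019/34) = -34/615019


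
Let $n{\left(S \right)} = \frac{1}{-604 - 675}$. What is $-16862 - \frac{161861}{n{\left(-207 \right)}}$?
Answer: $207003357$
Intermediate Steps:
$n{\left(S \right)} = - \frac{1}{1279}$ ($n{\left(S \right)} = \frac{1}{-1279} = - \frac{1}{1279}$)
$-16862 - \frac{161861}{n{\left(-207 \right)}} = -16862 - \frac{161861}{- \frac{1}{1279}} = -16862 - 161861 \left(-1279\right) = -16862 - -207020219 = -16862 + 207020219 = 207003357$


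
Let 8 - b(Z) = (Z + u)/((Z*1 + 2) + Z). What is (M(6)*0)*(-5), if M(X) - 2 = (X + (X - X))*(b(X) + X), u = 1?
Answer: 0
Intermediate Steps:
b(Z) = 8 - (1 + Z)/(2 + 2*Z) (b(Z) = 8 - (Z + 1)/((Z*1 + 2) + Z) = 8 - (1 + Z)/((Z + 2) + Z) = 8 - (1 + Z)/((2 + Z) + Z) = 8 - (1 + Z)/(2 + 2*Z))
M(X) = 2 + X*(15/2 + X) (M(X) = 2 + (X + (X - X))*(15/2 + X) = 2 + (X + 0)*(15/2 + X) = 2 + X*(15/2 + X))
(M(6)*0)*(-5) = ((2 + 6**2 + (15/2)*6)*0)*(-5) = ((2 + 36 + 45)*0)*(-5) = (83*0)*(-5) = 0*(-5) = 0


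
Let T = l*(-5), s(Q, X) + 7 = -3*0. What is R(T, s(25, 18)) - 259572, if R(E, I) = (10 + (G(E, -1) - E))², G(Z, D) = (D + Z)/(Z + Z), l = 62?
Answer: -60293415279/384400 ≈ -1.5685e+5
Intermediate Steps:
s(Q, X) = -7 (s(Q, X) = -7 - 3*0 = -7 + 0 = -7)
T = -310 (T = 62*(-5) = -310)
G(Z, D) = (D + Z)/(2*Z) (G(Z, D) = (D + Z)/((2*Z)) = (D + Z)*(1/(2*Z)) = (D + Z)/(2*Z))
R(E, I) = (10 - E + (-1 + E)/(2*E))² (R(E, I) = (10 + ((-1 + E)/(2*E) - E))² = (10 + (-E + (-1 + E)/(2*E)))² = (10 - E + (-1 + E)/(2*E))²)
R(T, s(25, 18)) - 259572 = (¼)*(-1 - 310 + 2*(-310)*(10 - 1*(-310)))²/(-310)² - 259572 = (¼)*(1/96100)*(-1 - 310 + 2*(-310)*(10 + 310))² - 259572 = (¼)*(1/96100)*(-1 - 310 + 2*(-310)*320)² - 259572 = (¼)*(1/96100)*(-1 - 310 - 198400)² - 259572 = (¼)*(1/96100)*(-198711)² - 259572 = (¼)*(1/96100)*39486061521 - 259572 = 39486061521/384400 - 259572 = -60293415279/384400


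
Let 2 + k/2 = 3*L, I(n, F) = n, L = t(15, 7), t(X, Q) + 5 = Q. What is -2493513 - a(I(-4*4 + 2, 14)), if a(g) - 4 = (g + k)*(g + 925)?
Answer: -2488051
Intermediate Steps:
t(X, Q) = -5 + Q
L = 2 (L = -5 + 7 = 2)
k = 8 (k = -4 + 2*(3*2) = -4 + 2*6 = -4 + 12 = 8)
a(g) = 4 + (8 + g)*(925 + g) (a(g) = 4 + (g + 8)*(g + 925) = 4 + (8 + g)*(925 + g))
-2493513 - a(I(-4*4 + 2, 14)) = -2493513 - (7404 + (-4*4 + 2)**2 + 933*(-4*4 + 2)) = -2493513 - (7404 + (-16 + 2)**2 + 933*(-16 + 2)) = -2493513 - (7404 + (-14)**2 + 933*(-14)) = -2493513 - (7404 + 196 - 13062) = -2493513 - 1*(-5462) = -2493513 + 5462 = -2488051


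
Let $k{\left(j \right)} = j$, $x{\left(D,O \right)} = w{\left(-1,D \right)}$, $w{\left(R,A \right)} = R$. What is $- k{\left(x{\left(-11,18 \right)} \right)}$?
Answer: $1$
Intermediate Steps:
$x{\left(D,O \right)} = -1$
$- k{\left(x{\left(-11,18 \right)} \right)} = \left(-1\right) \left(-1\right) = 1$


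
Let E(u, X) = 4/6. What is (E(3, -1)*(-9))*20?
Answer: -120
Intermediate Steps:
E(u, X) = ⅔ (E(u, X) = 4*(⅙) = ⅔)
(E(3, -1)*(-9))*20 = ((⅔)*(-9))*20 = -6*20 = -120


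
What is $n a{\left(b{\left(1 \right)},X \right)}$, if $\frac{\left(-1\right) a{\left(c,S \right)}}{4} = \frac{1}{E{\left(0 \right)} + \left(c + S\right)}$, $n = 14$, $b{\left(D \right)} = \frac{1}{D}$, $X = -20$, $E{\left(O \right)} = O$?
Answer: $\frac{56}{19} \approx 2.9474$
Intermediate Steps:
$a{\left(c,S \right)} = - \frac{4}{S + c}$ ($a{\left(c,S \right)} = - \frac{4}{0 + \left(c + S\right)} = - \frac{4}{0 + \left(S + c\right)} = - \frac{4}{S + c}$)
$n a{\left(b{\left(1 \right)},X \right)} = 14 \left(- \frac{4}{-20 + 1^{-1}}\right) = 14 \left(- \frac{4}{-20 + 1}\right) = 14 \left(- \frac{4}{-19}\right) = 14 \left(\left(-4\right) \left(- \frac{1}{19}\right)\right) = 14 \cdot \frac{4}{19} = \frac{56}{19}$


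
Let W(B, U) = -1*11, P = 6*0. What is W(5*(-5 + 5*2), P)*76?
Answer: -836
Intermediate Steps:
P = 0
W(B, U) = -11
W(5*(-5 + 5*2), P)*76 = -11*76 = -836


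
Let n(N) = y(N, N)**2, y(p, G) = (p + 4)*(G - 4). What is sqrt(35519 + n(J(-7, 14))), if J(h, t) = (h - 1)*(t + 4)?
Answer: 3*sqrt(47705991) ≈ 20721.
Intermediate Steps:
J(h, t) = (-1 + h)*(4 + t)
y(p, G) = (-4 + G)*(4 + p) (y(p, G) = (4 + p)*(-4 + G) = (-4 + G)*(4 + p))
n(N) = (-16 + N**2)**2 (n(N) = (-16 - 4*N + 4*N + N*N)**2 = (-16 - 4*N + 4*N + N**2)**2 = (-16 + N**2)**2)
sqrt(35519 + n(J(-7, 14))) = sqrt(35519 + (-16 + (-4 - 1*14 + 4*(-7) - 7*14)**2)**2) = sqrt(35519 + (-16 + (-4 - 14 - 28 - 98)**2)**2) = sqrt(35519 + (-16 + (-144)**2)**2) = sqrt(35519 + (-16 + 20736)**2) = sqrt(35519 + 20720**2) = sqrt(35519 + 429318400) = sqrt(429353919) = 3*sqrt(47705991)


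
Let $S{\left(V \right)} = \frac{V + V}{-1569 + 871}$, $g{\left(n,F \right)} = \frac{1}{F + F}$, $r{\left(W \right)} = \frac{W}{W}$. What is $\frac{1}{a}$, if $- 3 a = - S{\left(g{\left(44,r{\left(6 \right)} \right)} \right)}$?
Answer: $-2094$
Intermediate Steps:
$r{\left(W \right)} = 1$
$g{\left(n,F \right)} = \frac{1}{2 F}$
$S{\left(V \right)} = - \frac{V}{349}$ ($S{\left(V \right)} = \frac{2 V}{-698} = 2 V \left(- \frac{1}{698}\right) = - \frac{V}{349}$)
$a = - \frac{1}{2094}$ ($a = - \frac{\left(-1\right) \left(- \frac{\frac{1}{2} \cdot 1^{-1}}{349}\right)}{3} = - \frac{\left(-1\right) \left(- \frac{\frac{1}{2} \cdot 1}{349}\right)}{3} = - \frac{\left(-1\right) \left(\left(- \frac{1}{349}\right) \frac{1}{2}\right)}{3} = - \frac{\left(-1\right) \left(- \frac{1}{698}\right)}{3} = \left(- \frac{1}{3}\right) \frac{1}{698} = - \frac{1}{2094} \approx -0.00047755$)
$\frac{1}{a} = \frac{1}{- \frac{1}{2094}} = -2094$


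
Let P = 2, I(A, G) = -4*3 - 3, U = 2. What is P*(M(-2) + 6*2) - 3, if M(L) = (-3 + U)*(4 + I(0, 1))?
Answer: 43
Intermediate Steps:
I(A, G) = -15 (I(A, G) = -12 - 3 = -15)
M(L) = 11 (M(L) = (-3 + 2)*(4 - 15) = -1*(-11) = 11)
P*(M(-2) + 6*2) - 3 = 2*(11 + 6*2) - 3 = 2*(11 + 12) - 3 = 2*23 - 3 = 46 - 3 = 43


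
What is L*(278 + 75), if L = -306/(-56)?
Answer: 54009/28 ≈ 1928.9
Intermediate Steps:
L = 153/28 (L = -306*(-1/56) = 153/28 ≈ 5.4643)
L*(278 + 75) = 153*(278 + 75)/28 = (153/28)*353 = 54009/28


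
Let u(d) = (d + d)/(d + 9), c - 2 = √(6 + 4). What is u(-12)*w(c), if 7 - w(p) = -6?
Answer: 104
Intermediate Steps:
c = 2 + √10 (c = 2 + √(6 + 4) = 2 + √10 ≈ 5.1623)
u(d) = 2*d/(9 + d) (u(d) = (2*d)/(9 + d) = 2*d/(9 + d))
w(p) = 13 (w(p) = 7 - 1*(-6) = 7 + 6 = 13)
u(-12)*w(c) = (2*(-12)/(9 - 12))*13 = (2*(-12)/(-3))*13 = (2*(-12)*(-⅓))*13 = 8*13 = 104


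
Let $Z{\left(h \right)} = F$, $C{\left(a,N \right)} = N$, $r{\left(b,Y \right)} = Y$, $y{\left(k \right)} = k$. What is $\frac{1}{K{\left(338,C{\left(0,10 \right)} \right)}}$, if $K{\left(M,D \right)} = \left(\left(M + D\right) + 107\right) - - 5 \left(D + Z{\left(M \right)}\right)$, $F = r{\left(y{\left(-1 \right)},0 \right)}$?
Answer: $\frac{1}{505} \approx 0.0019802$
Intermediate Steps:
$F = 0$
$Z{\left(h \right)} = 0$
$K{\left(M,D \right)} = 107 + M + 6 D$ ($K{\left(M,D \right)} = \left(\left(M + D\right) + 107\right) - - 5 \left(D + 0\right) = \left(\left(D + M\right) + 107\right) - - 5 D = \left(107 + D + M\right) + 5 D = 107 + M + 6 D$)
$\frac{1}{K{\left(338,C{\left(0,10 \right)} \right)}} = \frac{1}{107 + 338 + 6 \cdot 10} = \frac{1}{107 + 338 + 60} = \frac{1}{505}$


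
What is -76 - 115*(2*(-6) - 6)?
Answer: 1994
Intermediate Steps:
-76 - 115*(2*(-6) - 6) = -76 - 115*(-12 - 6) = -76 - 115*(-18) = -76 + 2070 = 1994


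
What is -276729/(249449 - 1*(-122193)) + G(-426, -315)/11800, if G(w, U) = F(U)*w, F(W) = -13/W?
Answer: -85888320533/115116109500 ≈ -0.74610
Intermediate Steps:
G(w, U) = -13*w/U (G(w, U) = (-13/U)*w = -13*w/U)
-276729/(249449 - 1*(-122193)) + G(-426, -315)/11800 = -276729/(249449 - 1*(-122193)) - 13*(-426)/(-315)/11800 = -276729/(249449 + 122193) - 13*(-426)*(-1/315)*(1/11800) = -276729/371642 - 1846/105*1/11800 = -276729*1/371642 - 923/619500 = -276729/371642 - 923/619500 = -85888320533/115116109500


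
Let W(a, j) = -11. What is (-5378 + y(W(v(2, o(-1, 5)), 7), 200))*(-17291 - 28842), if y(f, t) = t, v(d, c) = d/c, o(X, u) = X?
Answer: 238876674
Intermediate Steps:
(-5378 + y(W(v(2, o(-1, 5)), 7), 200))*(-17291 - 28842) = (-5378 + 200)*(-17291 - 28842) = -5178*(-46133) = 238876674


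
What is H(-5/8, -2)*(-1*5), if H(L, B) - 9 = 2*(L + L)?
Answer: -65/2 ≈ -32.500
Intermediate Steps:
H(L, B) = 9 + 4*L (H(L, B) = 9 + 2*(L + L) = 9 + 2*(2*L) = 9 + 4*L)
H(-5/8, -2)*(-1*5) = (9 + 4*(-5/8))*(-1*5) = (9 + 4*(-5*1/8))*(-5) = (9 + 4*(-5/8))*(-5) = (9 - 5/2)*(-5) = (13/2)*(-5) = -65/2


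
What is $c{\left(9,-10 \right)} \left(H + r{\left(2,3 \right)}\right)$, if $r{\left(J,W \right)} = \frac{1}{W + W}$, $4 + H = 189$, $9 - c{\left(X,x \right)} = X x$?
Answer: $\frac{36663}{2} \approx 18332.0$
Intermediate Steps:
$c{\left(X,x \right)} = 9 - X x$
$H = 185$ ($H = -4 + 189 = 185$)
$r{\left(J,W \right)} = \frac{1}{2 W}$
$c{\left(9,-10 \right)} \left(H + r{\left(2,3 \right)}\right) = \left(9 - 9 \left(-10\right)\right) \left(185 + \frac{1}{2 \cdot 3}\right) = \left(9 + 90\right) \left(185 + \frac{1}{2} \cdot \frac{1}{3}\right) = 99 \left(185 + \frac{1}{6}\right) = 99 \cdot \frac{1111}{6} = \frac{36663}{2}$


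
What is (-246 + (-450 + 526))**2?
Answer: 28900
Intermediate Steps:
(-246 + (-450 + 526))**2 = (-246 + 76)**2 = (-170)**2 = 28900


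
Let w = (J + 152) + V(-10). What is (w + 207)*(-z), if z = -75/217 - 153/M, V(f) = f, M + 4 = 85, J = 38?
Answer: 187652/217 ≈ 864.76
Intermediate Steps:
M = 81 (M = -4 + 85 = 81)
z = -4364/1953 (z = -75/217 - 153/81 = -75*1/217 - 153*1/81 = -75/217 - 17/9 = -4364/1953 ≈ -2.2345)
w = 180 (w = (38 + 152) - 10 = 190 - 10 = 180)
(w + 207)*(-z) = (180 + 207)*(-1*(-4364/1953)) = 387*(4364/1953) = 187652/217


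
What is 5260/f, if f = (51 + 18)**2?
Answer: 5260/4761 ≈ 1.1048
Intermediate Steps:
f = 4761 (f = 69**2 = 4761)
5260/f = 5260/4761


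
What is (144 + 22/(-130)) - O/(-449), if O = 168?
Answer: 4208621/29185 ≈ 144.20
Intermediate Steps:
(144 + 22/(-130)) - O/(-449) = (144 + 22/(-130)) - 168/(-449) = (144 + 22*(-1/130)) - 168*(-1)/449 = (144 - 11/65) - 1*(-168/449) = 9349/65 + 168/449 = 4208621/29185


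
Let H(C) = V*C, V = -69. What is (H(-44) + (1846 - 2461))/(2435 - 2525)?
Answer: -269/10 ≈ -26.900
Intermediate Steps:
H(C) = -69*C
(H(-44) + (1846 - 2461))/(2435 - 2525) = (-69*(-44) + (1846 - 2461))/(2435 - 2525) = (3036 - 615)/(-90) = 2421*(-1/90) = -269/10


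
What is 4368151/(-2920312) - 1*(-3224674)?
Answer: 9417049810137/2920312 ≈ 3.2247e+6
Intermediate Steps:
4368151/(-2920312) - 1*(-3224674) = 4368151*(-1/2920312) + 3224674 = -4368151/2920312 + 3224674 = 9417049810137/2920312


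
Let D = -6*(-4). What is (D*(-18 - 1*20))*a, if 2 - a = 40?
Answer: 34656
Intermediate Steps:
a = -38 (a = 2 - 1*40 = 2 - 40 = -38)
D = 24
(D*(-18 - 1*20))*a = (24*(-18 - 1*20))*(-38) = (24*(-18 - 20))*(-38) = (24*(-38))*(-38) = -912*(-38) = 34656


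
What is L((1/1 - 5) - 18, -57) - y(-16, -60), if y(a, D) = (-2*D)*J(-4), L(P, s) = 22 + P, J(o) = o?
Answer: 480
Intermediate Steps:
y(a, D) = 8*D (y(a, D) = -2*D*(-4) = 8*D)
L((1/1 - 5) - 18, -57) - y(-16, -60) = (22 + ((1/1 - 5) - 18)) - 8*(-60) = (22 + ((1 - 5) - 18)) - 1*(-480) = (22 + (-4 - 18)) + 480 = (22 - 22) + 480 = 0 + 480 = 480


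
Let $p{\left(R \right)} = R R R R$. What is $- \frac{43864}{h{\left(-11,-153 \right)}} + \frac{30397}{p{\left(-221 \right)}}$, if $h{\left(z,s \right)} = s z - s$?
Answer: $- \frac{1538750415719}{64406968587} \approx -23.891$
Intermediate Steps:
$p{\left(R \right)} = R^{4}$ ($p{\left(R \right)} = R R^{2} R = R R^{3} = R^{4}$)
$h{\left(z,s \right)} = - s + s z$
$- \frac{43864}{h{\left(-11,-153 \right)}} + \frac{30397}{p{\left(-221 \right)}} = - \frac{43864}{\left(-153\right) \left(-1 - 11\right)} + \frac{30397}{\left(-221\right)^{4}} = - \frac{43864}{\left(-153\right) \left(-12\right)} + \frac{30397}{2385443281} = - \frac{43864}{1836} + 30397 \cdot \frac{1}{2385443281} = \left(-43864\right) \frac{1}{1836} + \frac{30397}{2385443281} = - \frac{10966}{459} + \frac{30397}{2385443281} = - \frac{1538750415719}{64406968587}$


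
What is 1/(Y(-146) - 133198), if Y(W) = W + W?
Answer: -1/133490 ≈ -7.4912e-6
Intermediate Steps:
Y(W) = 2*W
1/(Y(-146) - 133198) = 1/(2*(-146) - 133198) = 1/(-292 - 133198) = 1/(-133490) = -1/133490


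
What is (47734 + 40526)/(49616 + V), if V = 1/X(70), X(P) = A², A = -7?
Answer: 288316/162079 ≈ 1.7789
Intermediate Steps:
X(P) = 49 (X(P) = (-7)² = 49)
V = 1/49 ≈ 0.020408
(47734 + 40526)/(49616 + V) = (47734 + 40526)/(49616 + 1/49) = 88260/(2431185/49) = 88260*(49/2431185) = 288316/162079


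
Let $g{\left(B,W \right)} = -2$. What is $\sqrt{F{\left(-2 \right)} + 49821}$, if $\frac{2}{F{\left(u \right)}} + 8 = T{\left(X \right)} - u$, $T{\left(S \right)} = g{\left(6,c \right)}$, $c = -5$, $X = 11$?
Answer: $\frac{49 \sqrt{83}}{2} \approx 223.21$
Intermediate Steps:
$T{\left(S \right)} = -2$
$F{\left(u \right)} = \frac{2}{-10 - u}$ ($F{\left(u \right)} = \frac{2}{-8 - \left(2 + u\right)} = \frac{2}{-10 - u}$)
$\sqrt{F{\left(-2 \right)} + 49821} = \sqrt{- \frac{2}{10 - 2} + 49821} = \sqrt{- \frac{2}{8} + 49821} = \sqrt{\left(-2\right) \frac{1}{8} + 49821} = \sqrt{- \frac{1}{4} + 49821} = \sqrt{\frac{199283}{4}} = \frac{49 \sqrt{83}}{2}$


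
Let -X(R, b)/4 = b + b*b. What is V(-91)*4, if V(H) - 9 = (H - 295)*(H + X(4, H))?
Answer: 50721980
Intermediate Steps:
X(R, b) = -4*b - 4*b² (X(R, b) = -4*(b + b*b) = -4*(b + b²) = -4*b - 4*b²)
V(H) = 9 + (-295 + H)*(H - 4*H*(1 + H)) (V(H) = 9 + (H - 295)*(H - 4*H*(1 + H)) = 9 + (-295 + H)*(H - 4*H*(1 + H)))
V(-91)*4 = (9 - 4*(-91)³ + 885*(-91) + 1177*(-91)²)*4 = (9 - 4*(-753571) - 80535 + 1177*8281)*4 = (9 + 3014284 - 80535 + 9746737)*4 = 12680495*4 = 50721980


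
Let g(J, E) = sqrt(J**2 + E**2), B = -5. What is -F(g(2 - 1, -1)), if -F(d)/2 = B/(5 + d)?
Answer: -50/23 + 10*sqrt(2)/23 ≈ -1.5590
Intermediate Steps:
g(J, E) = sqrt(E**2 + J**2)
F(d) = 10/(5 + d) (F(d) = -(-10)/(5 + d) = 10/(5 + d))
-F(g(2 - 1, -1)) = -10/(5 + sqrt((-1)**2 + (2 - 1)**2)) = -10/(5 + sqrt(1 + 1**2)) = -10/(5 + sqrt(1 + 1)) = -10/(5 + sqrt(2))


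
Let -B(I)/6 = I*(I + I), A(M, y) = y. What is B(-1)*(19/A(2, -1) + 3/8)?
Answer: 447/2 ≈ 223.50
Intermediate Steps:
B(I) = -12*I² (B(I) = -6*I*(I + I) = -6*I*2*I = -12*I²)
B(-1)*(19/A(2, -1) + 3/8) = (-12*(-1)²)*(19/(-1) + 3/8) = (-12*1)*(19*(-1) + 3*(⅛)) = -12*(-19 + 3/8) = -12*(-149/8) = 447/2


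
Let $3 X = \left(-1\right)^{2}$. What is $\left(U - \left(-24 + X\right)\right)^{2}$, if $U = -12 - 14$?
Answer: $\frac{49}{9} \approx 5.4444$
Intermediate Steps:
$X = \frac{1}{3}$ ($X = \frac{\left(-1\right)^{2}}{3} = \frac{1}{3} \cdot 1 = \frac{1}{3} \approx 0.33333$)
$U = -26$
$\left(U - \left(-24 + X\right)\right)^{2} = \left(-26 + \left(6 \cdot 4 - \frac{1}{3}\right)\right)^{2} = \left(-26 + \left(24 - \frac{1}{3}\right)\right)^{2} = \left(-26 + \frac{71}{3}\right)^{2} = \left(- \frac{7}{3}\right)^{2} = \frac{49}{9}$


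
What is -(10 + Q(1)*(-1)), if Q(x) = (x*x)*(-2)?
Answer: -12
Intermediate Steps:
Q(x) = -2*x² (Q(x) = x²*(-2) = -2*x²)
-(10 + Q(1)*(-1)) = -(10 - 2*1²*(-1)) = -(10 - 2*1*(-1)) = -(10 - 2*(-1)) = -(10 + 2) = -1*12 = -12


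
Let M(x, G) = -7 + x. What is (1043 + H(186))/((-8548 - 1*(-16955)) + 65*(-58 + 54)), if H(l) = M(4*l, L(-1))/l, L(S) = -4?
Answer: 194735/1515342 ≈ 0.12851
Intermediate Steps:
H(l) = (-7 + 4*l)/l
(1043 + H(186))/((-8548 - 1*(-16955)) + 65*(-58 + 54)) = (1043 + (4 - 7/186))/((-8548 - 1*(-16955)) + 65*(-58 + 54)) = (1043 + (4 - 7*1/186))/((-8548 + 16955) + 65*(-4)) = (1043 + (4 - 7/186))/(8407 - 260) = (1043 + 737/186)/8147 = (194735/186)*(1/8147) = 194735/1515342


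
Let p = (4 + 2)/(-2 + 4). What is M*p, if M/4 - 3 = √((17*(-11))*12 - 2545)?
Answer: 36 + 12*I*√4789 ≈ 36.0 + 830.43*I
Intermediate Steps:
M = 12 + 4*I*√4789 (M = 12 + 4*√((17*(-11))*12 - 2545) = 12 + 4*√(-187*12 - 2545) = 12 + 4*√(-2244 - 2545) = 12 + 4*√(-4789) = 12 + 4*(I*√4789) = 12 + 4*I*√4789 ≈ 12.0 + 276.81*I)
p = 3 (p = 6/2 = 6*(½) = 3)
M*p = (12 + 4*I*√4789)*3 = 36 + 12*I*√4789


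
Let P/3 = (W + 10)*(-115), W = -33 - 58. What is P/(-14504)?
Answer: -27945/14504 ≈ -1.9267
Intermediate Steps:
W = -91
P = 27945 (P = 3*((-91 + 10)*(-115)) = 3*(-81*(-115)) = 3*9315 = 27945)
P/(-14504) = 27945/(-14504) = 27945*(-1/14504) = -27945/14504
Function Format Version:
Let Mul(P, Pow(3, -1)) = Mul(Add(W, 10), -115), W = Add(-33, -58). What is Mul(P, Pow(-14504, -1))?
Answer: Rational(-27945, 14504) ≈ -1.9267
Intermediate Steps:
W = -91
P = 27945 (P = Mul(3, Mul(Add(-91, 10), -115)) = Mul(3, Mul(-81, -115)) = Mul(3, 9315) = 27945)
Mul(P, Pow(-14504, -1)) = Mul(27945, Pow(-14504, -1)) = Mul(27945, Rational(-1, 14504)) = Rational(-27945, 14504)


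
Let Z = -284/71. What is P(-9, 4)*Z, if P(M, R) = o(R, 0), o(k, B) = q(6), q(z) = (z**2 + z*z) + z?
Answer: -312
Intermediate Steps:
Z = -4 (Z = -284*1/71 = -4)
q(z) = z + 2*z**2 (q(z) = (z**2 + z**2) + z = 2*z**2 + z = z + 2*z**2)
o(k, B) = 78 (o(k, B) = 6*(1 + 2*6) = 6*(1 + 12) = 6*13 = 78)
P(M, R) = 78
P(-9, 4)*Z = 78*(-4) = -312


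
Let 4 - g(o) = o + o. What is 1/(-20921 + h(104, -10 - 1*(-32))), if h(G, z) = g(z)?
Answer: -1/20961 ≈ -4.7708e-5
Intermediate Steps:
g(o) = 4 - 2*o (g(o) = 4 - (o + o) = 4 - 2*o)
h(G, z) = 4 - 2*z
1/(-20921 + h(104, -10 - 1*(-32))) = 1/(-20921 + (4 - 2*(-10 - 1*(-32)))) = 1/(-20921 + (4 - 2*(-10 + 32))) = 1/(-20921 + (4 - 2*22)) = 1/(-20921 + (4 - 44)) = 1/(-20921 - 40) = 1/(-20961) = -1/20961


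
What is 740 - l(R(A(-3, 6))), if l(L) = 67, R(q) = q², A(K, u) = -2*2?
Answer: 673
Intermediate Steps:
A(K, u) = -4
740 - l(R(A(-3, 6))) = 740 - 1*67 = 740 - 67 = 673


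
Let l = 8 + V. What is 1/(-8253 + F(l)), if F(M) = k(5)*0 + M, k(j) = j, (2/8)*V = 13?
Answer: -1/8193 ≈ -0.00012206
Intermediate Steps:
V = 52 (V = 4*13 = 52)
l = 60 (l = 8 + 52 = 60)
F(M) = M (F(M) = 5*0 + M = 0 + M = M)
1/(-8253 + F(l)) = 1/(-8253 + 60) = 1/(-8193) = -1/8193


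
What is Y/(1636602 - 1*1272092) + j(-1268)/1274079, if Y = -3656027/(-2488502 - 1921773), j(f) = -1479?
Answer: -790988855668539/682731939678793250 ≈ -0.0011586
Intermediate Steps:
Y = 3656027/4410275 (Y = -3656027/(-4410275) = -3656027*(-1/4410275) = 3656027/4410275 ≈ 0.82898)
Y/(1636602 - 1*1272092) + j(-1268)/1274079 = 3656027/(4410275*(1636602 - 1*1272092)) - 1479/1274079 = 3656027/(4410275*(1636602 - 1272092)) - 1479*1/1274079 = (3656027/4410275)/364510 - 493/424693 = (3656027/4410275)*(1/364510) - 493/424693 = 3656027/1607589340250 - 493/424693 = -790988855668539/682731939678793250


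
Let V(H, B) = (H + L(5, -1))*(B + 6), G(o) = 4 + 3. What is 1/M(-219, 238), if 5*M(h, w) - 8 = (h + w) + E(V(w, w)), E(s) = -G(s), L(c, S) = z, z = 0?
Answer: ¼ ≈ 0.25000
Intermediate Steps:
L(c, S) = 0
G(o) = 7
V(H, B) = H*(6 + B) (V(H, B) = (H + 0)*(B + 6) = H*(6 + B))
E(s) = -7 (E(s) = -1*7 = -7)
M(h, w) = ⅕ + h/5 + w/5 (M(h, w) = 8/5 + ((h + w) - 7)/5 = 8/5 + (-7 + h + w)/5 = 8/5 + (-7/5 + h/5 + w/5) = ⅕ + h/5 + w/5)
1/M(-219, 238) = 1/(⅕ + (⅕)*(-219) + (⅕)*238) = 1/(⅕ - 219/5 + 238/5) = 1/4 = ¼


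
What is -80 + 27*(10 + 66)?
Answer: 1972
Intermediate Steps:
-80 + 27*(10 + 66) = -80 + 27*76 = -80 + 2052 = 1972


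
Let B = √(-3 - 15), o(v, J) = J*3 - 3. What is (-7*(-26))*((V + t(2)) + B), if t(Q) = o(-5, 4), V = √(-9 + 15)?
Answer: 1638 + 182*√6 + 546*I*√2 ≈ 2083.8 + 772.16*I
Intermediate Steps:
V = √6 ≈ 2.4495
o(v, J) = -3 + 3*J (o(v, J) = 3*J - 3 = -3 + 3*J)
t(Q) = 9 (t(Q) = -3 + 3*4 = -3 + 12 = 9)
B = 3*I*√2 (B = √(-18) = 3*I*√2 ≈ 4.2426*I)
(-7*(-26))*((V + t(2)) + B) = (-7*(-26))*((√6 + 9) + 3*I*√2) = 182*((9 + √6) + 3*I*√2) = 182*(9 + √6 + 3*I*√2) = 1638 + 182*√6 + 546*I*√2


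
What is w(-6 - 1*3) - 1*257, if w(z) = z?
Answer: -266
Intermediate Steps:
w(-6 - 1*3) - 1*257 = (-6 - 1*3) - 1*257 = (-6 - 3) - 257 = -9 - 257 = -266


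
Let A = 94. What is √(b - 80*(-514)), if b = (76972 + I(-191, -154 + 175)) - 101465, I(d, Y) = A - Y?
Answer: 10*√167 ≈ 129.23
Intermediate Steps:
I(d, Y) = 94 - Y
b = -24420 (b = (76972 + (94 - (-154 + 175))) - 101465 = (76972 + (94 - 1*21)) - 101465 = (76972 + (94 - 21)) - 101465 = (76972 + 73) - 101465 = 77045 - 101465 = -24420)
√(b - 80*(-514)) = √(-24420 - 80*(-514)) = √(-24420 + 41120) = √16700 = 10*√167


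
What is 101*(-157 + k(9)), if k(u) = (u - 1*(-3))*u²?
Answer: 82315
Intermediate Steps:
k(u) = u²*(3 + u) (k(u) = (u + 3)*u² = (3 + u)*u² = u²*(3 + u))
101*(-157 + k(9)) = 101*(-157 + 9²*(3 + 9)) = 101*(-157 + 81*12) = 101*(-157 + 972) = 101*815 = 82315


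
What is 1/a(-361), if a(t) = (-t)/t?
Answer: -1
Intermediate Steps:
a(t) = -1
1/a(-361) = 1/(-1) = -1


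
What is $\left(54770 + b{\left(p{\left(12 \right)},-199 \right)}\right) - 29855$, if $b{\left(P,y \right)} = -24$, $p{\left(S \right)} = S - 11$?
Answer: $24891$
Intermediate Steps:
$p{\left(S \right)} = -11 + S$ ($p{\left(S \right)} = S - 11 = -11 + S$)
$\left(54770 + b{\left(p{\left(12 \right)},-199 \right)}\right) - 29855 = \left(54770 - 24\right) - 29855 = 54746 - 29855 = 24891$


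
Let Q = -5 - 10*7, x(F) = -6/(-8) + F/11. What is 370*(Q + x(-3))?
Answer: -606615/22 ≈ -27573.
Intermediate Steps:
x(F) = ¾ + F/11 (x(F) = -6*(-⅛) + F*(1/11) = ¾ + F/11)
Q = -75 (Q = -5 - 70 = -75)
370*(Q + x(-3)) = 370*(-75 + (¾ + (1/11)*(-3))) = 370*(-75 + (¾ - 3/11)) = 370*(-75 + 21/44) = 370*(-3279/44) = -606615/22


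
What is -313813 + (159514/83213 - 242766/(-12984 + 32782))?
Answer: -258504287866424/823725487 ≈ -3.1382e+5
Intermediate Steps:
-313813 + (159514/83213 - 242766/(-12984 + 32782)) = -313813 + (159514*(1/83213) - 242766/19798) = -313813 + (159514/83213 - 242766*1/19798) = -313813 + (159514/83213 - 121383/9899) = -313813 - 8521614493/823725487 = -258504287866424/823725487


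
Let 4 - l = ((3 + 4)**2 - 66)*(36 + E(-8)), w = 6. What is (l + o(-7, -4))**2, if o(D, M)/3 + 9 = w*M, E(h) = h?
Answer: 145161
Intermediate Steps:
o(D, M) = -27 + 18*M (o(D, M) = -27 + 3*(6*M) = -27 + 18*M)
l = 480 (l = 4 - ((3 + 4)**2 - 66)*(36 - 8) = 4 - (7**2 - 66)*28 = 4 - (49 - 66)*28 = 4 - (-17)*28 = 4 - 1*(-476) = 4 + 476 = 480)
(l + o(-7, -4))**2 = (480 + (-27 + 18*(-4)))**2 = (480 + (-27 - 72))**2 = (480 - 99)**2 = 381**2 = 145161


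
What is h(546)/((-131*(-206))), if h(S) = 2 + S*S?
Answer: 149059/13493 ≈ 11.047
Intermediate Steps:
h(S) = 2 + S**2
h(546)/((-131*(-206))) = (2 + 546**2)/((-131*(-206))) = (2 + 298116)/26986 = 298118*(1/26986) = 149059/13493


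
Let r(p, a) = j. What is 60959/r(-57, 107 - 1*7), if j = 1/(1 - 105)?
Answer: -6339736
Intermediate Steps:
j = -1/104 (j = 1/(-104) = -1/104 ≈ -0.0096154)
r(p, a) = -1/104
60959/r(-57, 107 - 1*7) = 60959/(-1/104) = 60959*(-104) = -6339736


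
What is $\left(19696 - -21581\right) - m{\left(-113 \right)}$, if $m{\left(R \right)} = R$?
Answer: $41390$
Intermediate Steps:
$\left(19696 - -21581\right) - m{\left(-113 \right)} = \left(19696 - -21581\right) - -113 = \left(19696 + 21581\right) + 113 = 41277 + 113 = 41390$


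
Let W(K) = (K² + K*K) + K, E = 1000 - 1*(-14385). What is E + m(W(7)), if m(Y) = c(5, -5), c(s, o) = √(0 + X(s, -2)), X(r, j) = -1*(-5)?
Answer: 15385 + √5 ≈ 15387.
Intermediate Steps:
E = 15385 (E = 1000 + 14385 = 15385)
W(K) = K + 2*K² (W(K) = (K² + K²) + K = 2*K² + K = K + 2*K²)
X(r, j) = 5
c(s, o) = √5 (c(s, o) = √(0 + 5) = √5)
m(Y) = √5
E + m(W(7)) = 15385 + √5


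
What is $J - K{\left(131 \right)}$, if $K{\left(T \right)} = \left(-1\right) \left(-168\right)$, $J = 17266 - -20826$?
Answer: $37924$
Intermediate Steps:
$J = 38092$ ($J = 17266 + 20826 = 38092$)
$K{\left(T \right)} = 168$
$J - K{\left(131 \right)} = 38092 - 168 = 37924$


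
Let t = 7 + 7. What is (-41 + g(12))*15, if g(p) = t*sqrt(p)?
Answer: -615 + 420*sqrt(3) ≈ 112.46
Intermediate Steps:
t = 14
g(p) = 14*sqrt(p)
(-41 + g(12))*15 = (-41 + 14*sqrt(12))*15 = (-41 + 14*(2*sqrt(3)))*15 = (-41 + 28*sqrt(3))*15 = -615 + 420*sqrt(3)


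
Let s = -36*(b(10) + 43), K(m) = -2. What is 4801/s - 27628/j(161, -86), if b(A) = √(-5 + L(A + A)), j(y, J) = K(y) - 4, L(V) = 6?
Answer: 7288991/1584 ≈ 4601.6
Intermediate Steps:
j(y, J) = -6 (j(y, J) = -2 - 4 = -6)
b(A) = 1 (b(A) = √(-5 + 6) = √1 = 1)
s = -1584 (s = -36*(1 + 43) = -36*44 = -1584)
4801/s - 27628/j(161, -86) = 4801/(-1584) - 27628/(-6) = 4801*(-1/1584) - 27628*(-⅙) = -4801/1584 + 13814/3 = 7288991/1584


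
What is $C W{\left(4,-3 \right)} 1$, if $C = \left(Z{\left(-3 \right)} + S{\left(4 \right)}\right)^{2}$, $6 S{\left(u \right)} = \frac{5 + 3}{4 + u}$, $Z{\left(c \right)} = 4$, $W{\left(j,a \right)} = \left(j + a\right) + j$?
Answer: $\frac{3125}{36} \approx 86.806$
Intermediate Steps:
$W{\left(j,a \right)} = a + 2 j$ ($W{\left(j,a \right)} = \left(a + j\right) + j = a + 2 j$)
$S{\left(u \right)} = \frac{4}{3 \left(4 + u\right)}$ ($S{\left(u \right)} = \frac{\left(5 + 3\right) \frac{1}{4 + u}}{6} = \frac{8 \frac{1}{4 + u}}{6} = \frac{4}{3 \left(4 + u\right)}$)
$C = \frac{625}{36}$ ($C = \left(4 + \frac{4}{3 \left(4 + 4\right)}\right)^{2} = \left(4 + \frac{4}{3 \cdot 8}\right)^{2} = \left(4 + \frac{4}{3} \cdot \frac{1}{8}\right)^{2} = \left(4 + \frac{1}{6}\right)^{2} = \left(\frac{25}{6}\right)^{2} = \frac{625}{36} \approx 17.361$)
$C W{\left(4,-3 \right)} 1 = \frac{625 \left(-3 + 2 \cdot 4\right)}{36} \cdot 1 = \frac{625 \left(-3 + 8\right)}{36} \cdot 1 = \frac{625}{36} \cdot 5 \cdot 1 = \frac{3125}{36} \cdot 1 = \frac{3125}{36}$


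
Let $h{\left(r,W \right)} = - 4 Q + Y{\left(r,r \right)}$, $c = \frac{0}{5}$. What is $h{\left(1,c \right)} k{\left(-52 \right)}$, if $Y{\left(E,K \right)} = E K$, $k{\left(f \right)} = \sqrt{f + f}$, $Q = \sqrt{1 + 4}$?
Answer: $2 i \left(\sqrt{26} - 4 \sqrt{130}\right) \approx - 81.016 i$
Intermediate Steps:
$c = 0$ ($c = 0 \cdot \frac{1}{5} = 0$)
$Q = \sqrt{5} \approx 2.2361$
$k{\left(f \right)} = \sqrt{2} \sqrt{f}$ ($k{\left(f \right)} = \sqrt{2 f} = \sqrt{2} \sqrt{f}$)
$h{\left(r,W \right)} = r^{2} - 4 \sqrt{5}$ ($h{\left(r,W \right)} = - 4 \sqrt{5} + r r = - 4 \sqrt{5} + r^{2} = r^{2} - 4 \sqrt{5}$)
$h{\left(1,c \right)} k{\left(-52 \right)} = \left(1^{2} - 4 \sqrt{5}\right) \sqrt{2} \sqrt{-52} = \left(1 - 4 \sqrt{5}\right) \sqrt{2} \cdot 2 i \sqrt{13} = \left(1 - 4 \sqrt{5}\right) 2 i \sqrt{26} = 2 i \sqrt{26} \left(1 - 4 \sqrt{5}\right)$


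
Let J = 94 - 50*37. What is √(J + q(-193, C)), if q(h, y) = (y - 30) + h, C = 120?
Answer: 13*I*√11 ≈ 43.116*I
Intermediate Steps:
J = -1756 (J = 94 - 1850 = -1756)
q(h, y) = -30 + h + y (q(h, y) = (-30 + y) + h = -30 + h + y)
√(J + q(-193, C)) = √(-1756 + (-30 - 193 + 120)) = √(-1756 - 103) = √(-1859) = 13*I*√11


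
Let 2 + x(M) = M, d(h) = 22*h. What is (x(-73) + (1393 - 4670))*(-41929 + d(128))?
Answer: 131106776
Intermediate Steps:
x(M) = -2 + M
(x(-73) + (1393 - 4670))*(-41929 + d(128)) = ((-2 - 73) + (1393 - 4670))*(-41929 + 22*128) = (-75 - 3277)*(-41929 + 2816) = -3352*(-39113) = 131106776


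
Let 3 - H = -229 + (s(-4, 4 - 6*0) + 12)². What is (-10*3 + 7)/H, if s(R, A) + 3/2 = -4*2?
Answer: -92/903 ≈ -0.10188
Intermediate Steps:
s(R, A) = -19/2 (s(R, A) = -3/2 - 4*2 = -3/2 - 8 = -19/2)
H = 903/4 (H = 3 - (-229 + (-19/2 + 12)²) = 3 - (-229 + (5/2)²) = 3 - (-229 + 25/4) = 3 - 1*(-891/4) = 3 + 891/4 = 903/4 ≈ 225.75)
(-10*3 + 7)/H = (-10*3 + 7)/(903/4) = (-30 + 7)*(4/903) = -23*4/903 = -92/903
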